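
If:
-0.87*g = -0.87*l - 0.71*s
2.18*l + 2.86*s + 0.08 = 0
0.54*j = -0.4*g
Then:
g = -0.495834651481599*s - 0.036697247706422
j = 0.367284927023406*s + 0.0271831464492015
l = -1.31192660550459*s - 0.036697247706422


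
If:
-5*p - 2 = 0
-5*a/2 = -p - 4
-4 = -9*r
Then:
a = 36/25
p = -2/5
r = 4/9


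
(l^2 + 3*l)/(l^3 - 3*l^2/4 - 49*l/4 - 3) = 4*l/(4*l^2 - 15*l - 4)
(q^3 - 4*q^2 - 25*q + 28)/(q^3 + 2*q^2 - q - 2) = (q^2 - 3*q - 28)/(q^2 + 3*q + 2)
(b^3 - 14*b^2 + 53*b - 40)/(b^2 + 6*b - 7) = (b^2 - 13*b + 40)/(b + 7)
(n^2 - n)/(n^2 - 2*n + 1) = n/(n - 1)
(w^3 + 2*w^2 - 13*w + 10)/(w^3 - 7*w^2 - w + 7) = (w^2 + 3*w - 10)/(w^2 - 6*w - 7)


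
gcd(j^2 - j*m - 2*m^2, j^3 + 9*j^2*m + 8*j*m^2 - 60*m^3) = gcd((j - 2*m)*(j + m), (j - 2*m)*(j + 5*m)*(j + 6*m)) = j - 2*m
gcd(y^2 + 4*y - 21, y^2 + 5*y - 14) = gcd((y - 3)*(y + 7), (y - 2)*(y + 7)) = y + 7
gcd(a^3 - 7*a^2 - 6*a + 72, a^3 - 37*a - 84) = a + 3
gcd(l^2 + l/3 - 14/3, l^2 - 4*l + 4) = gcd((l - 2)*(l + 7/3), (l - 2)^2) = l - 2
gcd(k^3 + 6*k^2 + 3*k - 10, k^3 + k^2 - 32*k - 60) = k^2 + 7*k + 10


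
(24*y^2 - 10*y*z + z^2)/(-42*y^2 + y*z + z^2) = (-4*y + z)/(7*y + z)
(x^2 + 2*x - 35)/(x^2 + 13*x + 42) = (x - 5)/(x + 6)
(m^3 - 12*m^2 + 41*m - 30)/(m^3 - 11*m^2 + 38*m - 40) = (m^2 - 7*m + 6)/(m^2 - 6*m + 8)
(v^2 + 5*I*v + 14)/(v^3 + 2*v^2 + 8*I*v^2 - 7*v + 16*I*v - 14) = (v - 2*I)/(v^2 + v*(2 + I) + 2*I)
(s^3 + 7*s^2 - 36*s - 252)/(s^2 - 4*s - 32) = (-s^3 - 7*s^2 + 36*s + 252)/(-s^2 + 4*s + 32)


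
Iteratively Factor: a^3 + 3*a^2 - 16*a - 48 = (a + 3)*(a^2 - 16) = (a - 4)*(a + 3)*(a + 4)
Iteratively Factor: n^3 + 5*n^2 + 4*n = (n)*(n^2 + 5*n + 4) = n*(n + 4)*(n + 1)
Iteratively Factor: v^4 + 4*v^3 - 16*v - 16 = (v + 2)*(v^3 + 2*v^2 - 4*v - 8) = (v + 2)^2*(v^2 - 4) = (v - 2)*(v + 2)^2*(v + 2)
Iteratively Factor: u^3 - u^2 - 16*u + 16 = (u + 4)*(u^2 - 5*u + 4) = (u - 4)*(u + 4)*(u - 1)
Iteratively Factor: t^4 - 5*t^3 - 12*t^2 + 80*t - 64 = (t + 4)*(t^3 - 9*t^2 + 24*t - 16) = (t - 4)*(t + 4)*(t^2 - 5*t + 4) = (t - 4)*(t - 1)*(t + 4)*(t - 4)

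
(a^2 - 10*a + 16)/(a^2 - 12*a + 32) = (a - 2)/(a - 4)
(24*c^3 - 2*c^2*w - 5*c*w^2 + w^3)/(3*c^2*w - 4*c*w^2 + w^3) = (-8*c^2 - 2*c*w + w^2)/(w*(-c + w))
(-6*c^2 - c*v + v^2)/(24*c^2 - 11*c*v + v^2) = (2*c + v)/(-8*c + v)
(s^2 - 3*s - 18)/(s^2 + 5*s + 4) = (s^2 - 3*s - 18)/(s^2 + 5*s + 4)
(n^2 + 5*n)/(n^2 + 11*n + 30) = n/(n + 6)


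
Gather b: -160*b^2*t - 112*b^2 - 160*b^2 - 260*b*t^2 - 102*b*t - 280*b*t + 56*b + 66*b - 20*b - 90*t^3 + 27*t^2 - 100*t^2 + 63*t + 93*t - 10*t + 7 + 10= b^2*(-160*t - 272) + b*(-260*t^2 - 382*t + 102) - 90*t^3 - 73*t^2 + 146*t + 17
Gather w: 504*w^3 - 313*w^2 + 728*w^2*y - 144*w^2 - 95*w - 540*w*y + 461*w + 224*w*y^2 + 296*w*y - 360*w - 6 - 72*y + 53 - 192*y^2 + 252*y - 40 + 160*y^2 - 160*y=504*w^3 + w^2*(728*y - 457) + w*(224*y^2 - 244*y + 6) - 32*y^2 + 20*y + 7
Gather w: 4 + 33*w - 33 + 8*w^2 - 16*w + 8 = 8*w^2 + 17*w - 21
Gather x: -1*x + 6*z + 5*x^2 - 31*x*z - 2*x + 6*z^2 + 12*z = 5*x^2 + x*(-31*z - 3) + 6*z^2 + 18*z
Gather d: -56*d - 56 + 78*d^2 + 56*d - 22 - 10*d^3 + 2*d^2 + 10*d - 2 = -10*d^3 + 80*d^2 + 10*d - 80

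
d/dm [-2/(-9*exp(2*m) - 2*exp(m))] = 4*(-9*exp(m) - 1)*exp(-m)/(9*exp(m) + 2)^2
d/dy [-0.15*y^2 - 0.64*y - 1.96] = -0.3*y - 0.64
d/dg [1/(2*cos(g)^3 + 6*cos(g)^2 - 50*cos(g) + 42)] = (3*cos(g)^2 + 6*cos(g) - 25)*sin(g)/(2*(cos(g)^3 + 3*cos(g)^2 - 25*cos(g) + 21)^2)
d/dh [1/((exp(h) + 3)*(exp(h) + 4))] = (-2*exp(h) - 7)*exp(h)/(exp(4*h) + 14*exp(3*h) + 73*exp(2*h) + 168*exp(h) + 144)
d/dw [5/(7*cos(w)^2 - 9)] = 140*sin(2*w)/(11 - 7*cos(2*w))^2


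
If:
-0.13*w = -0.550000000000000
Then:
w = 4.23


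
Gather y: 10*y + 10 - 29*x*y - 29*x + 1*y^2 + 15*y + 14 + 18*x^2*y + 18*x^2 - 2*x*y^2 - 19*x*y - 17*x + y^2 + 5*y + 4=18*x^2 - 46*x + y^2*(2 - 2*x) + y*(18*x^2 - 48*x + 30) + 28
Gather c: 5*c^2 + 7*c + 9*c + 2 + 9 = 5*c^2 + 16*c + 11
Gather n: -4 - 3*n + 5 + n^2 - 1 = n^2 - 3*n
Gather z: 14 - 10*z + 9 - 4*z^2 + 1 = -4*z^2 - 10*z + 24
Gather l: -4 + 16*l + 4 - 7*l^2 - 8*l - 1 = -7*l^2 + 8*l - 1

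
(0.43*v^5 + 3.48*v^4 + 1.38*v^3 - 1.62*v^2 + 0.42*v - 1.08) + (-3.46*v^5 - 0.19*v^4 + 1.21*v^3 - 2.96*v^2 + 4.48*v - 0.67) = -3.03*v^5 + 3.29*v^4 + 2.59*v^3 - 4.58*v^2 + 4.9*v - 1.75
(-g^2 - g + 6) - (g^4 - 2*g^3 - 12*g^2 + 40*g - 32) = -g^4 + 2*g^3 + 11*g^2 - 41*g + 38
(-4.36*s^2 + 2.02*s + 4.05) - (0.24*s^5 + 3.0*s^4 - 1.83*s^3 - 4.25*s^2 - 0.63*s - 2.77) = -0.24*s^5 - 3.0*s^4 + 1.83*s^3 - 0.11*s^2 + 2.65*s + 6.82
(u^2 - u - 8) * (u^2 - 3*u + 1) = u^4 - 4*u^3 - 4*u^2 + 23*u - 8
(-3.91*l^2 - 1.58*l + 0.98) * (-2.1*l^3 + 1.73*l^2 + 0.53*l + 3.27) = 8.211*l^5 - 3.4463*l^4 - 6.8637*l^3 - 11.9277*l^2 - 4.6472*l + 3.2046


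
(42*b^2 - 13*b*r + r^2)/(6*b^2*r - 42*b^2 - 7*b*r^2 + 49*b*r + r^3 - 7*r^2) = (-7*b + r)/(-b*r + 7*b + r^2 - 7*r)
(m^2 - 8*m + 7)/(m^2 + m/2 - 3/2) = 2*(m - 7)/(2*m + 3)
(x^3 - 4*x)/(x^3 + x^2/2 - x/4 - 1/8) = 8*x*(x^2 - 4)/(8*x^3 + 4*x^2 - 2*x - 1)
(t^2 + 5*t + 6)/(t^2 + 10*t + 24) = (t^2 + 5*t + 6)/(t^2 + 10*t + 24)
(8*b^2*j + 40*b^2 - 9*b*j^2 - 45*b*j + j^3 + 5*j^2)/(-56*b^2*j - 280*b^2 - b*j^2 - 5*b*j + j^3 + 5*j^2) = (-b + j)/(7*b + j)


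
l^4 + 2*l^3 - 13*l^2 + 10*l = l*(l - 2)*(l - 1)*(l + 5)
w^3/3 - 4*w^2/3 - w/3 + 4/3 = (w/3 + 1/3)*(w - 4)*(w - 1)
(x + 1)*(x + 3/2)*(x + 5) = x^3 + 15*x^2/2 + 14*x + 15/2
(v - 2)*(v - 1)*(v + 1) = v^3 - 2*v^2 - v + 2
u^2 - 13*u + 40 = (u - 8)*(u - 5)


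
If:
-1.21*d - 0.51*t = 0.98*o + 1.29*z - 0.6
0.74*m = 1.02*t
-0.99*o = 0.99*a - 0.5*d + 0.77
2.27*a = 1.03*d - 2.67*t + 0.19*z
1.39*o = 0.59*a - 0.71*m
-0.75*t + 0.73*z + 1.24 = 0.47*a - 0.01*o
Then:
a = 0.24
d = 1.71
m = 0.51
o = -0.16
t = 0.37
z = -1.16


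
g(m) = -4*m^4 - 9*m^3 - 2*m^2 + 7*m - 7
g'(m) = -16*m^3 - 27*m^2 - 4*m + 7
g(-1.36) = -11.26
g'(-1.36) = 2.75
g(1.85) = -104.73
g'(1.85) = -194.11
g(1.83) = -100.90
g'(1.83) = -188.80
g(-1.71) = -14.02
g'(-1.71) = 14.89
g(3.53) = -1024.19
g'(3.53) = -1047.36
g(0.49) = -5.34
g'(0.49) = -3.33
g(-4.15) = -613.69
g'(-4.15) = 702.17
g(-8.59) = -16288.88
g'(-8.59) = 8190.52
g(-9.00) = -19915.00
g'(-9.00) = 9520.00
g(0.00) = -7.00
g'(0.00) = 7.00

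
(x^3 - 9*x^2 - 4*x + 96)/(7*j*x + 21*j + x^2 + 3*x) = (x^2 - 12*x + 32)/(7*j + x)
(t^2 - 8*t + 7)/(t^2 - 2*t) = (t^2 - 8*t + 7)/(t*(t - 2))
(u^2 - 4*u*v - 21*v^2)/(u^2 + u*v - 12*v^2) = (u^2 - 4*u*v - 21*v^2)/(u^2 + u*v - 12*v^2)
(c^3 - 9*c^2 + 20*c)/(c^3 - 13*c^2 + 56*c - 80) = c/(c - 4)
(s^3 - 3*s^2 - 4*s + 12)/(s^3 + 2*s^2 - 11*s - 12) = (s^2 - 4)/(s^2 + 5*s + 4)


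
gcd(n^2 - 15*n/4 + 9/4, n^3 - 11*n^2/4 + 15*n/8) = 1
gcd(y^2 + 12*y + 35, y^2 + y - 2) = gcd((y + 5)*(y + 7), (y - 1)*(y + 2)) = 1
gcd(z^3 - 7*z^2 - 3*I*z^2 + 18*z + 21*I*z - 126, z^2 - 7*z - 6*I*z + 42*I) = z^2 + z*(-7 - 6*I) + 42*I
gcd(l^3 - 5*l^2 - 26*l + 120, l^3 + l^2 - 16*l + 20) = l + 5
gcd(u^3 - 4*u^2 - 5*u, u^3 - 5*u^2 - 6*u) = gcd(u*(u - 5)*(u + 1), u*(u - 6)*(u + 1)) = u^2 + u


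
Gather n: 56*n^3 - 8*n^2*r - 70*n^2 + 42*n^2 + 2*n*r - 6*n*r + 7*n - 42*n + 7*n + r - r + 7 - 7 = 56*n^3 + n^2*(-8*r - 28) + n*(-4*r - 28)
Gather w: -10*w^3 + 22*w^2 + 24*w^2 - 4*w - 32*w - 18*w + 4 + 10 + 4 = -10*w^3 + 46*w^2 - 54*w + 18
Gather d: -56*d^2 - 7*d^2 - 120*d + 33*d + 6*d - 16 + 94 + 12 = -63*d^2 - 81*d + 90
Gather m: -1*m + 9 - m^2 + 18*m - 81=-m^2 + 17*m - 72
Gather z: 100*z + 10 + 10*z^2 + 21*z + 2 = 10*z^2 + 121*z + 12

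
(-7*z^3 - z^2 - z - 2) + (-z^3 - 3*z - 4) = -8*z^3 - z^2 - 4*z - 6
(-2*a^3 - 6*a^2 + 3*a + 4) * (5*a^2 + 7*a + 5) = -10*a^5 - 44*a^4 - 37*a^3 + 11*a^2 + 43*a + 20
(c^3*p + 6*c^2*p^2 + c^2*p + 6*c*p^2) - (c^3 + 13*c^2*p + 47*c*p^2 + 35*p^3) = c^3*p - c^3 + 6*c^2*p^2 - 12*c^2*p - 41*c*p^2 - 35*p^3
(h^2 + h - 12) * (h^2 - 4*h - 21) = h^4 - 3*h^3 - 37*h^2 + 27*h + 252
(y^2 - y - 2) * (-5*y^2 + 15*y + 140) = -5*y^4 + 20*y^3 + 135*y^2 - 170*y - 280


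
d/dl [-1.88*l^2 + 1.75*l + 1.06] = 1.75 - 3.76*l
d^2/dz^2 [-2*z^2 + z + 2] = -4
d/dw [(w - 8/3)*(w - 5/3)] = 2*w - 13/3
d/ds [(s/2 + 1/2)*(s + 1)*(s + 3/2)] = (s + 1)*(3*s + 4)/2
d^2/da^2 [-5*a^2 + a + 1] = -10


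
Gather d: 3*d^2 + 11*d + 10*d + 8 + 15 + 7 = 3*d^2 + 21*d + 30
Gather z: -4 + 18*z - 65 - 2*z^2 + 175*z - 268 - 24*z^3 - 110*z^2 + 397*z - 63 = -24*z^3 - 112*z^2 + 590*z - 400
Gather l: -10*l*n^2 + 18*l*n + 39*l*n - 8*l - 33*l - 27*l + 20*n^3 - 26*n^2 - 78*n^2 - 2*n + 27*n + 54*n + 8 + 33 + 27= l*(-10*n^2 + 57*n - 68) + 20*n^3 - 104*n^2 + 79*n + 68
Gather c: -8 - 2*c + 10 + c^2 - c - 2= c^2 - 3*c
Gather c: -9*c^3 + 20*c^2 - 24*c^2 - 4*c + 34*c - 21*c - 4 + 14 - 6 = -9*c^3 - 4*c^2 + 9*c + 4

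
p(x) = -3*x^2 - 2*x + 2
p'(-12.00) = 70.00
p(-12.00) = -406.00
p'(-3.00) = 16.00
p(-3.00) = -19.00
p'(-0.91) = 3.46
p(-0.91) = 1.34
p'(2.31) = -15.86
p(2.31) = -18.63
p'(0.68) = -6.08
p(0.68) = -0.75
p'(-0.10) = -1.40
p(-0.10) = 2.17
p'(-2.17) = 11.02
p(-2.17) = -7.79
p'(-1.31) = 5.86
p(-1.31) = -0.53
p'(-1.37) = 6.22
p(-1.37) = -0.89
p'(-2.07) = 10.42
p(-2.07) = -6.71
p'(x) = -6*x - 2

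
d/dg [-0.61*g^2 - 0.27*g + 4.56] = -1.22*g - 0.27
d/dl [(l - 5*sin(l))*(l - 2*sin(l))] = -7*l*cos(l) + 2*l - 7*sin(l) + 10*sin(2*l)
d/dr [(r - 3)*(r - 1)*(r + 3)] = 3*r^2 - 2*r - 9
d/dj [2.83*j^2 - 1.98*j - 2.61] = 5.66*j - 1.98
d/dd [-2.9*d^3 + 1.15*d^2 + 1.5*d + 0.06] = -8.7*d^2 + 2.3*d + 1.5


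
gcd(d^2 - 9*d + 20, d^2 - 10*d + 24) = d - 4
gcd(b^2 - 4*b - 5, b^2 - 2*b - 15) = b - 5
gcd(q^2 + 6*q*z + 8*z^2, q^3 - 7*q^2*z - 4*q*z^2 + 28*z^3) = q + 2*z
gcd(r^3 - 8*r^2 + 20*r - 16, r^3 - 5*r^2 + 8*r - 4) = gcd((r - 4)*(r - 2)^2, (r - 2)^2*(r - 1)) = r^2 - 4*r + 4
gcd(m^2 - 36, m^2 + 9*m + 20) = 1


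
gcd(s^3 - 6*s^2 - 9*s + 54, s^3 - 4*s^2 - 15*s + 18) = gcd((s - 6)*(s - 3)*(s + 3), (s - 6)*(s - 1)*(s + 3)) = s^2 - 3*s - 18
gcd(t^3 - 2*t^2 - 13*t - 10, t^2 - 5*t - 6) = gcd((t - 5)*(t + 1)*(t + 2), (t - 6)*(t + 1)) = t + 1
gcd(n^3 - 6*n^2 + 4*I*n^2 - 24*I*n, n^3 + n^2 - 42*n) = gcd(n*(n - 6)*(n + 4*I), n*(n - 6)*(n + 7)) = n^2 - 6*n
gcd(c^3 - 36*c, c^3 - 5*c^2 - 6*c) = c^2 - 6*c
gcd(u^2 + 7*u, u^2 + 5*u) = u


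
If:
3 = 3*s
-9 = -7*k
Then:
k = 9/7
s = 1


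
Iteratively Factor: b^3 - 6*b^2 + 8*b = (b)*(b^2 - 6*b + 8) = b*(b - 4)*(b - 2)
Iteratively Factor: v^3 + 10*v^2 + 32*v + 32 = (v + 2)*(v^2 + 8*v + 16) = (v + 2)*(v + 4)*(v + 4)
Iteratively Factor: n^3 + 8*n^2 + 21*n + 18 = (n + 3)*(n^2 + 5*n + 6) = (n + 3)^2*(n + 2)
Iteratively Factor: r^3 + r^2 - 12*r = (r + 4)*(r^2 - 3*r) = r*(r + 4)*(r - 3)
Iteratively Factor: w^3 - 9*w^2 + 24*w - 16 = (w - 4)*(w^2 - 5*w + 4) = (w - 4)*(w - 1)*(w - 4)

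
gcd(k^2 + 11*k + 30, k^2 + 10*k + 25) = k + 5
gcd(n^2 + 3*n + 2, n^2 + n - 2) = n + 2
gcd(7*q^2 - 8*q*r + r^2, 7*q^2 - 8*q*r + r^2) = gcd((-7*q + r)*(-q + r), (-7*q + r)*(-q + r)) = 7*q^2 - 8*q*r + r^2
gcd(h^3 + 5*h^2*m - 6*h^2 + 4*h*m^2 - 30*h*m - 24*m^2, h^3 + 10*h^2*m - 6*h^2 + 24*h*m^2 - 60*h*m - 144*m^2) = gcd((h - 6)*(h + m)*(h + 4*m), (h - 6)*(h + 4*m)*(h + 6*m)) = h^2 + 4*h*m - 6*h - 24*m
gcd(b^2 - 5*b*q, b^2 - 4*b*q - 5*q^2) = -b + 5*q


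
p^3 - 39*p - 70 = (p - 7)*(p + 2)*(p + 5)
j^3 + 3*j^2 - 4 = (j - 1)*(j + 2)^2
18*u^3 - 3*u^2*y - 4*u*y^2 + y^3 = (-3*u + y)^2*(2*u + y)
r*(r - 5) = r^2 - 5*r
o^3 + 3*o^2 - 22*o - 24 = (o - 4)*(o + 1)*(o + 6)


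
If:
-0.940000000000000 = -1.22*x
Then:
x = 0.77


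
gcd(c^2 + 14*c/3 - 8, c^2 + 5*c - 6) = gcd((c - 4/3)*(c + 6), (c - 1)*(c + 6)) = c + 6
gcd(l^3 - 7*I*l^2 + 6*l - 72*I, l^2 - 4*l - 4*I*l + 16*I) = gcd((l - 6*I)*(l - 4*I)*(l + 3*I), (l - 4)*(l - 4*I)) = l - 4*I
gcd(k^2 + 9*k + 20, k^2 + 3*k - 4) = k + 4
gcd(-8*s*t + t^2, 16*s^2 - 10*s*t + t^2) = 8*s - t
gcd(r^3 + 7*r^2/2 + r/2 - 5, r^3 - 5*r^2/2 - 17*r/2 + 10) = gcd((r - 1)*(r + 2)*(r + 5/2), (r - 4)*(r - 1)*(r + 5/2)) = r^2 + 3*r/2 - 5/2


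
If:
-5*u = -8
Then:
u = 8/5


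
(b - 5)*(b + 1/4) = b^2 - 19*b/4 - 5/4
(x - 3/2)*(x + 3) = x^2 + 3*x/2 - 9/2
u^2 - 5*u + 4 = (u - 4)*(u - 1)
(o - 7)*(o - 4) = o^2 - 11*o + 28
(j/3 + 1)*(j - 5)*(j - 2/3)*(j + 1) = j^4/3 - 5*j^3/9 - 49*j^2/9 - 11*j/9 + 10/3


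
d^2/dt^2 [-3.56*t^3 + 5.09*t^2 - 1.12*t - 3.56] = 10.18 - 21.36*t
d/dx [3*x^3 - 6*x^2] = 3*x*(3*x - 4)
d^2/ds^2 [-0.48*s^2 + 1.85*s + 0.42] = -0.960000000000000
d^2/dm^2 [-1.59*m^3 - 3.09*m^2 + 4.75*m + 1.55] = -9.54*m - 6.18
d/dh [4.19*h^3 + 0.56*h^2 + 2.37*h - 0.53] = 12.57*h^2 + 1.12*h + 2.37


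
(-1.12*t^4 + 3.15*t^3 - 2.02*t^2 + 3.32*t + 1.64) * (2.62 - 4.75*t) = 5.32*t^5 - 17.8969*t^4 + 17.848*t^3 - 21.0624*t^2 + 0.9084*t + 4.2968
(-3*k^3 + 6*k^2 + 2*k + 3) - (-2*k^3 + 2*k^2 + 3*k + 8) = -k^3 + 4*k^2 - k - 5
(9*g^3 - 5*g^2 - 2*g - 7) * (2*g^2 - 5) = 18*g^5 - 10*g^4 - 49*g^3 + 11*g^2 + 10*g + 35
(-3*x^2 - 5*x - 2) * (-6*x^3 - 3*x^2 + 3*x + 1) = 18*x^5 + 39*x^4 + 18*x^3 - 12*x^2 - 11*x - 2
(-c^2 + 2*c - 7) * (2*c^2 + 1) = -2*c^4 + 4*c^3 - 15*c^2 + 2*c - 7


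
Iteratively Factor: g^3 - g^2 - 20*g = (g - 5)*(g^2 + 4*g) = (g - 5)*(g + 4)*(g)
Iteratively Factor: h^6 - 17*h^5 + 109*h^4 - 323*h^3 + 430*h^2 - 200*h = (h - 1)*(h^5 - 16*h^4 + 93*h^3 - 230*h^2 + 200*h) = (h - 4)*(h - 1)*(h^4 - 12*h^3 + 45*h^2 - 50*h) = (h - 4)*(h - 2)*(h - 1)*(h^3 - 10*h^2 + 25*h) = (h - 5)*(h - 4)*(h - 2)*(h - 1)*(h^2 - 5*h) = (h - 5)^2*(h - 4)*(h - 2)*(h - 1)*(h)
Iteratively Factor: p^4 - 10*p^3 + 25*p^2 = (p)*(p^3 - 10*p^2 + 25*p) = p*(p - 5)*(p^2 - 5*p) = p*(p - 5)^2*(p)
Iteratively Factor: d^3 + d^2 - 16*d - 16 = (d + 1)*(d^2 - 16) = (d - 4)*(d + 1)*(d + 4)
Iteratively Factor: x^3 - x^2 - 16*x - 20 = (x + 2)*(x^2 - 3*x - 10) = (x - 5)*(x + 2)*(x + 2)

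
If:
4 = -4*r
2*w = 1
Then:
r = -1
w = 1/2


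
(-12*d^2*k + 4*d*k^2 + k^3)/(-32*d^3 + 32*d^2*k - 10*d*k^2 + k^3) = k*(6*d + k)/(16*d^2 - 8*d*k + k^2)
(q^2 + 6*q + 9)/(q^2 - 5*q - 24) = (q + 3)/(q - 8)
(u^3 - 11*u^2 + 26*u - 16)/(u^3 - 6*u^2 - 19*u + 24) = (u - 2)/(u + 3)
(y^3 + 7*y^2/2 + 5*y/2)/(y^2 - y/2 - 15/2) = y*(y + 1)/(y - 3)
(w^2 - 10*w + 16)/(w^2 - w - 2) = (w - 8)/(w + 1)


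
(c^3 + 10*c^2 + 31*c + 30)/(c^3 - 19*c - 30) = (c + 5)/(c - 5)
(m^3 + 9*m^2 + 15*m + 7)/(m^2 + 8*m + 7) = m + 1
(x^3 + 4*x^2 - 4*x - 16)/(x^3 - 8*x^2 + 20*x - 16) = (x^2 + 6*x + 8)/(x^2 - 6*x + 8)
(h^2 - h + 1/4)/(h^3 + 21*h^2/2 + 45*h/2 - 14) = (h - 1/2)/(h^2 + 11*h + 28)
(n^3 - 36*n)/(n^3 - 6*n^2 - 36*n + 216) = n/(n - 6)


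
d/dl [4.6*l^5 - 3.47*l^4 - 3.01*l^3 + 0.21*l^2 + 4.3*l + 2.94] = 23.0*l^4 - 13.88*l^3 - 9.03*l^2 + 0.42*l + 4.3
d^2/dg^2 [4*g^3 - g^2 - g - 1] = 24*g - 2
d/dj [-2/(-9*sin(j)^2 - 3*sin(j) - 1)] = -6*(6*sin(j) + 1)*cos(j)/(9*sin(j)^2 + 3*sin(j) + 1)^2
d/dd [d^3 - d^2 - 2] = d*(3*d - 2)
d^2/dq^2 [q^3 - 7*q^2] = 6*q - 14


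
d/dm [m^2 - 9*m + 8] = 2*m - 9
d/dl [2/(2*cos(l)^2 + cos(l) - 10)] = 2*(4*cos(l) + 1)*sin(l)/(cos(l) + cos(2*l) - 9)^2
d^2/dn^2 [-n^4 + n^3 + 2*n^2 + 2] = -12*n^2 + 6*n + 4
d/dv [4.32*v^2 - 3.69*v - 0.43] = 8.64*v - 3.69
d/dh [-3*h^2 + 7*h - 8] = 7 - 6*h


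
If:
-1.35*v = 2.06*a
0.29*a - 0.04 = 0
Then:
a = 0.14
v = -0.21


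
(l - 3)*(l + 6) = l^2 + 3*l - 18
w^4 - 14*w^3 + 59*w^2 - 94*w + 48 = (w - 8)*(w - 3)*(w - 2)*(w - 1)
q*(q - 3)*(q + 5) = q^3 + 2*q^2 - 15*q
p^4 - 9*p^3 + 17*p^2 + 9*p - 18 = (p - 6)*(p - 3)*(p - 1)*(p + 1)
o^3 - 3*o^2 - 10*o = o*(o - 5)*(o + 2)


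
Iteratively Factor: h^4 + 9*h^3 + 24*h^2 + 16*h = (h + 1)*(h^3 + 8*h^2 + 16*h) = (h + 1)*(h + 4)*(h^2 + 4*h) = h*(h + 1)*(h + 4)*(h + 4)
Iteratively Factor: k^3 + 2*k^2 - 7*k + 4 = (k + 4)*(k^2 - 2*k + 1) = (k - 1)*(k + 4)*(k - 1)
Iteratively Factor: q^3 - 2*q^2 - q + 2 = (q - 1)*(q^2 - q - 2) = (q - 1)*(q + 1)*(q - 2)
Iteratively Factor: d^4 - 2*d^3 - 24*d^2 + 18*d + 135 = (d + 3)*(d^3 - 5*d^2 - 9*d + 45) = (d - 3)*(d + 3)*(d^2 - 2*d - 15) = (d - 3)*(d + 3)^2*(d - 5)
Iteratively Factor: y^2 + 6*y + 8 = (y + 2)*(y + 4)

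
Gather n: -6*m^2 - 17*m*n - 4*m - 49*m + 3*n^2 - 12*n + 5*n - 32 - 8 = -6*m^2 - 53*m + 3*n^2 + n*(-17*m - 7) - 40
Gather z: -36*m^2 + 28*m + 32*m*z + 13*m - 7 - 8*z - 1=-36*m^2 + 41*m + z*(32*m - 8) - 8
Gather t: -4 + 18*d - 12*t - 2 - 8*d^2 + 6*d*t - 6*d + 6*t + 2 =-8*d^2 + 12*d + t*(6*d - 6) - 4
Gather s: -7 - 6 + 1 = -12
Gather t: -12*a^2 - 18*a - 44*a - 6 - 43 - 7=-12*a^2 - 62*a - 56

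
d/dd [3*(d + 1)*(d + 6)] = 6*d + 21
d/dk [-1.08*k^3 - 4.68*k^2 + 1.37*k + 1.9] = -3.24*k^2 - 9.36*k + 1.37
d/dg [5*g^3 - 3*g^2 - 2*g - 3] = 15*g^2 - 6*g - 2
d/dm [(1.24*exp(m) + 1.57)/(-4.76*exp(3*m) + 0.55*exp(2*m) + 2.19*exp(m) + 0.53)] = (11.8048*exp(3*m) + 21.7376*exp(2*m) - 1.727*exp(m) - 2.7811)*exp(m)/(22.6576*exp(6*m) - 5.236*exp(5*m) - 20.5463*exp(4*m) - 2.6366*exp(3*m) + 5.3791*exp(2*m) + 2.3214*exp(m) + 0.2809)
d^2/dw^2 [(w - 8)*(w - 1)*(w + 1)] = 6*w - 16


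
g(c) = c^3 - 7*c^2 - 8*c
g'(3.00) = -23.00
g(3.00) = -60.00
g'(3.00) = -23.00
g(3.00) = -60.00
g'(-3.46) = 76.35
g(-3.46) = -97.54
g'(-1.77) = 26.18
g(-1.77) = -13.32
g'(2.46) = -24.29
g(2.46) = -47.15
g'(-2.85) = 56.27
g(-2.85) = -57.21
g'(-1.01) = 9.20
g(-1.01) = -0.09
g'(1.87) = -23.69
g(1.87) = -32.90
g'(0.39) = -13.00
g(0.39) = -4.13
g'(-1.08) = 10.62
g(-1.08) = -0.78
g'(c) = 3*c^2 - 14*c - 8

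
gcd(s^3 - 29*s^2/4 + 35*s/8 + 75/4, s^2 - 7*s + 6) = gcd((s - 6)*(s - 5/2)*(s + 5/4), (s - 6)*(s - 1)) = s - 6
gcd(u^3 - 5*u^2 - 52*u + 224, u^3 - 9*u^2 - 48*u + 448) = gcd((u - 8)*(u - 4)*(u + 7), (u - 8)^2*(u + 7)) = u^2 - u - 56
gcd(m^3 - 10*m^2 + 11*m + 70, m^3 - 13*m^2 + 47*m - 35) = m^2 - 12*m + 35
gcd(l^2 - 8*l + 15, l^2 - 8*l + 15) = l^2 - 8*l + 15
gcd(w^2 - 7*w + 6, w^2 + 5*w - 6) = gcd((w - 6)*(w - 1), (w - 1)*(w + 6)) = w - 1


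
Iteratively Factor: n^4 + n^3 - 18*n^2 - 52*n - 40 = (n + 2)*(n^3 - n^2 - 16*n - 20) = (n + 2)^2*(n^2 - 3*n - 10) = (n - 5)*(n + 2)^2*(n + 2)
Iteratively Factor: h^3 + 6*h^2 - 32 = (h - 2)*(h^2 + 8*h + 16) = (h - 2)*(h + 4)*(h + 4)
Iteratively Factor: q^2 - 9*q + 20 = (q - 5)*(q - 4)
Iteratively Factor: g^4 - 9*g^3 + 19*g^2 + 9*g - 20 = (g - 4)*(g^3 - 5*g^2 - g + 5) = (g - 5)*(g - 4)*(g^2 - 1) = (g - 5)*(g - 4)*(g + 1)*(g - 1)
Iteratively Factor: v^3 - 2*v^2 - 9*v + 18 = (v - 2)*(v^2 - 9) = (v - 2)*(v + 3)*(v - 3)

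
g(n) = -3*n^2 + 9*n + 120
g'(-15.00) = 99.00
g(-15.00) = -690.00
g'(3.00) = -9.00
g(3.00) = 120.00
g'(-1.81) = 19.86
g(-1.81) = 93.88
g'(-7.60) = 54.60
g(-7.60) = -121.68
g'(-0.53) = 12.18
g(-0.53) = 114.39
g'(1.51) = -0.06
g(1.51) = 126.75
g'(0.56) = 5.64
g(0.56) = 124.10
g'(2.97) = -8.82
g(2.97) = 120.27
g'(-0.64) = 12.84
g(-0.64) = 113.01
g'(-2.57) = 24.42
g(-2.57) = 77.06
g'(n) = 9 - 6*n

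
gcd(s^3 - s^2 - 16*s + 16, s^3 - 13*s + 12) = s^2 + 3*s - 4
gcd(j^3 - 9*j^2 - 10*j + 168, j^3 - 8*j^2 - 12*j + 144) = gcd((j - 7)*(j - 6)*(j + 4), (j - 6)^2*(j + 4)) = j^2 - 2*j - 24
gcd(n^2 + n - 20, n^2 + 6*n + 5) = n + 5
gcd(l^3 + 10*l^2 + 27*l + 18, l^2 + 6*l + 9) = l + 3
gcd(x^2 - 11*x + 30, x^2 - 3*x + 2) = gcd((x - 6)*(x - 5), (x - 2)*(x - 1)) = 1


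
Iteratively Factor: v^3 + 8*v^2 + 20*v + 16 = (v + 2)*(v^2 + 6*v + 8) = (v + 2)^2*(v + 4)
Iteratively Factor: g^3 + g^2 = (g)*(g^2 + g) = g^2*(g + 1)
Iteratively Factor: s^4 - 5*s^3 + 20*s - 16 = (s - 2)*(s^3 - 3*s^2 - 6*s + 8) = (s - 4)*(s - 2)*(s^2 + s - 2) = (s - 4)*(s - 2)*(s + 2)*(s - 1)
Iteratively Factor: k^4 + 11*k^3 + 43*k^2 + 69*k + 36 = (k + 3)*(k^3 + 8*k^2 + 19*k + 12) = (k + 1)*(k + 3)*(k^2 + 7*k + 12) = (k + 1)*(k + 3)*(k + 4)*(k + 3)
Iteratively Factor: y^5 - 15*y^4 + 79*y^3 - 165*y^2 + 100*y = (y - 4)*(y^4 - 11*y^3 + 35*y^2 - 25*y) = (y - 5)*(y - 4)*(y^3 - 6*y^2 + 5*y) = (y - 5)*(y - 4)*(y - 1)*(y^2 - 5*y) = y*(y - 5)*(y - 4)*(y - 1)*(y - 5)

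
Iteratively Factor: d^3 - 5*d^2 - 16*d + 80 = (d - 4)*(d^2 - d - 20) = (d - 5)*(d - 4)*(d + 4)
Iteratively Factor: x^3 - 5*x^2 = (x)*(x^2 - 5*x) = x^2*(x - 5)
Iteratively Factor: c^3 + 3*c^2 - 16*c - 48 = (c + 4)*(c^2 - c - 12) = (c + 3)*(c + 4)*(c - 4)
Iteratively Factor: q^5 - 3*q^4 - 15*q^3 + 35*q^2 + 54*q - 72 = (q + 2)*(q^4 - 5*q^3 - 5*q^2 + 45*q - 36) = (q + 2)*(q + 3)*(q^3 - 8*q^2 + 19*q - 12) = (q - 3)*(q + 2)*(q + 3)*(q^2 - 5*q + 4) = (q - 4)*(q - 3)*(q + 2)*(q + 3)*(q - 1)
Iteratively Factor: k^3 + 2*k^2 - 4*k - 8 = (k + 2)*(k^2 - 4) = (k + 2)^2*(k - 2)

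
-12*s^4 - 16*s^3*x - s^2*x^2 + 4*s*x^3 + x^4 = (-2*s + x)*(s + x)*(2*s + x)*(3*s + x)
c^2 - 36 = (c - 6)*(c + 6)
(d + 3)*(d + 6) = d^2 + 9*d + 18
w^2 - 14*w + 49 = (w - 7)^2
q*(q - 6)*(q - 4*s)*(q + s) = q^4 - 3*q^3*s - 6*q^3 - 4*q^2*s^2 + 18*q^2*s + 24*q*s^2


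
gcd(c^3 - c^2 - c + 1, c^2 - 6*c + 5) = c - 1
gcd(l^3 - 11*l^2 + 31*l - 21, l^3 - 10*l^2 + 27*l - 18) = l^2 - 4*l + 3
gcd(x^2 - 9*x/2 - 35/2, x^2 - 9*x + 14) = x - 7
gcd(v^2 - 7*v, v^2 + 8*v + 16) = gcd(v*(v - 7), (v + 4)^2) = 1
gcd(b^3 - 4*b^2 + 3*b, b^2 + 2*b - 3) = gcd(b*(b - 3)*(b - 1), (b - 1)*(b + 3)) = b - 1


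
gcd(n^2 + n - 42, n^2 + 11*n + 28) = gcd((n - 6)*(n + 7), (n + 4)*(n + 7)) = n + 7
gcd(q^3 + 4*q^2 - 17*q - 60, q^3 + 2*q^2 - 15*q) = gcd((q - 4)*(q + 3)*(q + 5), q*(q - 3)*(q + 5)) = q + 5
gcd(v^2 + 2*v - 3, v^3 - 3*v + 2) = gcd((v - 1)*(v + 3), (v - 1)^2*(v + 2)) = v - 1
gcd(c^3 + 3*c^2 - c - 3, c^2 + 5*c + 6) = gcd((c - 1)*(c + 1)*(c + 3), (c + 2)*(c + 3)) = c + 3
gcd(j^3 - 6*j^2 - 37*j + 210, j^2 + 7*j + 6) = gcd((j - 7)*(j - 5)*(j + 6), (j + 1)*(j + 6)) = j + 6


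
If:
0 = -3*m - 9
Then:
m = -3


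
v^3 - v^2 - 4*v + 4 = (v - 2)*(v - 1)*(v + 2)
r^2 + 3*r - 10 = (r - 2)*(r + 5)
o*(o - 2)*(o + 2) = o^3 - 4*o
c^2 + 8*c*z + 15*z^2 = (c + 3*z)*(c + 5*z)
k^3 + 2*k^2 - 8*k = k*(k - 2)*(k + 4)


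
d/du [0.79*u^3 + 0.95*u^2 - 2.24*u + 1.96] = 2.37*u^2 + 1.9*u - 2.24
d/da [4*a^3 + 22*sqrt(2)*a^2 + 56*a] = 12*a^2 + 44*sqrt(2)*a + 56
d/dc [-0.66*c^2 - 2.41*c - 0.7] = -1.32*c - 2.41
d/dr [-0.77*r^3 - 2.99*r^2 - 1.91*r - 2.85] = -2.31*r^2 - 5.98*r - 1.91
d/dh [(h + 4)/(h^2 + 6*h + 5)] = (h^2 + 6*h - 2*(h + 3)*(h + 4) + 5)/(h^2 + 6*h + 5)^2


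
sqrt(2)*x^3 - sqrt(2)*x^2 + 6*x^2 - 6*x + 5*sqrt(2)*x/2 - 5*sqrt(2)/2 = (x - 1)*(x + 5*sqrt(2)/2)*(sqrt(2)*x + 1)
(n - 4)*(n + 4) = n^2 - 16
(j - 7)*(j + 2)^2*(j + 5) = j^4 + 2*j^3 - 39*j^2 - 148*j - 140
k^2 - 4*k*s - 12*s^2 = (k - 6*s)*(k + 2*s)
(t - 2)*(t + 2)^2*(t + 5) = t^4 + 7*t^3 + 6*t^2 - 28*t - 40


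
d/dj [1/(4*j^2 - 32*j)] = (4 - j)/(2*j^2*(j - 8)^2)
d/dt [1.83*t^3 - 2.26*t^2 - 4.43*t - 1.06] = 5.49*t^2 - 4.52*t - 4.43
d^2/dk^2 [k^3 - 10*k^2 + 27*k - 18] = 6*k - 20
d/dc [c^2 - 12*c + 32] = 2*c - 12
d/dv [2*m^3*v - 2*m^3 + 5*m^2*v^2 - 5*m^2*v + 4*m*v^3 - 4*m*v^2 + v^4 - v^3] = 2*m^3 + 10*m^2*v - 5*m^2 + 12*m*v^2 - 8*m*v + 4*v^3 - 3*v^2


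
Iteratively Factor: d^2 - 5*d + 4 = (d - 4)*(d - 1)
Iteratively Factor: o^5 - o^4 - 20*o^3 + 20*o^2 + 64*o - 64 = (o - 1)*(o^4 - 20*o^2 + 64) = (o - 2)*(o - 1)*(o^3 + 2*o^2 - 16*o - 32) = (o - 2)*(o - 1)*(o + 2)*(o^2 - 16) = (o - 4)*(o - 2)*(o - 1)*(o + 2)*(o + 4)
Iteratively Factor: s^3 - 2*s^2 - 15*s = (s)*(s^2 - 2*s - 15) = s*(s - 5)*(s + 3)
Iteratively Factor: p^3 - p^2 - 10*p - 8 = (p + 1)*(p^2 - 2*p - 8) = (p - 4)*(p + 1)*(p + 2)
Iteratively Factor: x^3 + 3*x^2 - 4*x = (x)*(x^2 + 3*x - 4) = x*(x + 4)*(x - 1)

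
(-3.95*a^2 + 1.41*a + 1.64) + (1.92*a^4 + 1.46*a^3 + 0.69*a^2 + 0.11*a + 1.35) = 1.92*a^4 + 1.46*a^3 - 3.26*a^2 + 1.52*a + 2.99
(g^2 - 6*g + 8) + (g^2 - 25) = 2*g^2 - 6*g - 17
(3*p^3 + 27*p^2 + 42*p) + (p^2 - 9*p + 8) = 3*p^3 + 28*p^2 + 33*p + 8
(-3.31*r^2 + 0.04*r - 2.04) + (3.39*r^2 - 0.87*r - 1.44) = 0.0800000000000001*r^2 - 0.83*r - 3.48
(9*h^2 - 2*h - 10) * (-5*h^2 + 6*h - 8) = -45*h^4 + 64*h^3 - 34*h^2 - 44*h + 80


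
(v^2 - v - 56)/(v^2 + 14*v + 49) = (v - 8)/(v + 7)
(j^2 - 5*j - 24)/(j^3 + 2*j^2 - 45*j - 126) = (j - 8)/(j^2 - j - 42)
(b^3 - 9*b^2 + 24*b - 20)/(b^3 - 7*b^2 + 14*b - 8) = (b^2 - 7*b + 10)/(b^2 - 5*b + 4)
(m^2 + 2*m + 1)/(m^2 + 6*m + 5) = (m + 1)/(m + 5)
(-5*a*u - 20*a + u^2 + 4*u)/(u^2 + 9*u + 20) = (-5*a + u)/(u + 5)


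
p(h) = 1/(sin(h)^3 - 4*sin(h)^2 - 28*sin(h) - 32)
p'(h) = (-3*sin(h)^2*cos(h) + 8*sin(h)*cos(h) + 28*cos(h))/(sin(h)^3 - 4*sin(h)^2 - 28*sin(h) - 32)^2 = (14 - 3*sin(h))*cos(h)/((sin(h) - 8)^2*(sin(h) + 2)^3)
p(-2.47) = -0.06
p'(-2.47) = -0.06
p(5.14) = -0.09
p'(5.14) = 0.07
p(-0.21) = -0.04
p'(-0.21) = 0.04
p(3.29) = -0.04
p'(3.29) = -0.03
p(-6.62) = -0.04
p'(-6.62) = 0.04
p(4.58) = -0.11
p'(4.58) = -0.03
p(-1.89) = -0.10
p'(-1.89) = -0.06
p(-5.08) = -0.02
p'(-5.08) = 0.00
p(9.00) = -0.02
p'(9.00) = -0.01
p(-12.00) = -0.02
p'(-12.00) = 0.01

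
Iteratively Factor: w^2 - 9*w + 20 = (w - 5)*(w - 4)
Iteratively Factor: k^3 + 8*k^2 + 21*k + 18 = (k + 2)*(k^2 + 6*k + 9) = (k + 2)*(k + 3)*(k + 3)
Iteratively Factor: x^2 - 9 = (x + 3)*(x - 3)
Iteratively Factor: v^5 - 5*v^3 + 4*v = (v + 1)*(v^4 - v^3 - 4*v^2 + 4*v) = (v - 1)*(v + 1)*(v^3 - 4*v) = (v - 1)*(v + 1)*(v + 2)*(v^2 - 2*v) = v*(v - 1)*(v + 1)*(v + 2)*(v - 2)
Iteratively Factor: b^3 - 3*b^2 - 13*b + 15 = (b + 3)*(b^2 - 6*b + 5) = (b - 1)*(b + 3)*(b - 5)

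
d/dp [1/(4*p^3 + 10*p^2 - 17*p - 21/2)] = 4*(-12*p^2 - 20*p + 17)/(8*p^3 + 20*p^2 - 34*p - 21)^2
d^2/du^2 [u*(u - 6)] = 2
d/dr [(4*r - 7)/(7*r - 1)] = 45/(7*r - 1)^2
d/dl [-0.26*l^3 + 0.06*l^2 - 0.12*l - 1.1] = -0.78*l^2 + 0.12*l - 0.12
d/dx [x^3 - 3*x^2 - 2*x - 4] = 3*x^2 - 6*x - 2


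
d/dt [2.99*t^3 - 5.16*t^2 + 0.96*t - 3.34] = 8.97*t^2 - 10.32*t + 0.96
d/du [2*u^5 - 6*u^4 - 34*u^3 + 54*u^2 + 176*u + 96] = 10*u^4 - 24*u^3 - 102*u^2 + 108*u + 176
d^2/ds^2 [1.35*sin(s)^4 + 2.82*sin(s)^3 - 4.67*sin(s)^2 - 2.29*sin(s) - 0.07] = -21.6*sin(s)^4 - 25.38*sin(s)^3 + 34.88*sin(s)^2 + 19.21*sin(s) - 9.34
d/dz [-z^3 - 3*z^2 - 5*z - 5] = -3*z^2 - 6*z - 5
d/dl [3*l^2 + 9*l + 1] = 6*l + 9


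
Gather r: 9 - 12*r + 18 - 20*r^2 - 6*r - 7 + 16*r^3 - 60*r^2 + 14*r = 16*r^3 - 80*r^2 - 4*r + 20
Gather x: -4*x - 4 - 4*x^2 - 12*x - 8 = -4*x^2 - 16*x - 12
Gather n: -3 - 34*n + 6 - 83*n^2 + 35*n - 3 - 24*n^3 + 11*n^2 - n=-24*n^3 - 72*n^2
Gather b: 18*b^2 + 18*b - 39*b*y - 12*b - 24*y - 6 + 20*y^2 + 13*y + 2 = 18*b^2 + b*(6 - 39*y) + 20*y^2 - 11*y - 4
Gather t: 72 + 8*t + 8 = 8*t + 80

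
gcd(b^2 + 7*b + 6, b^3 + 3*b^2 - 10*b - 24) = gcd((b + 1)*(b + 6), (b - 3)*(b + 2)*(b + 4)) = 1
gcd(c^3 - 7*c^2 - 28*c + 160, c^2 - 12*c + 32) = c^2 - 12*c + 32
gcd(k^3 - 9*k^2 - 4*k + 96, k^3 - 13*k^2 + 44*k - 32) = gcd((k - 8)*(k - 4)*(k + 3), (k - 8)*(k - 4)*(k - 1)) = k^2 - 12*k + 32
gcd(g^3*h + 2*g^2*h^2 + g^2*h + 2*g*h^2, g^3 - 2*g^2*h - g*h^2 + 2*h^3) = 1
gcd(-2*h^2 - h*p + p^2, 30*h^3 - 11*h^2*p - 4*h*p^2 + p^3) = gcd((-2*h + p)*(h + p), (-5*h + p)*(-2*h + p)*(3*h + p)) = -2*h + p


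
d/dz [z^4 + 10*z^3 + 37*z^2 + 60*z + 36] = 4*z^3 + 30*z^2 + 74*z + 60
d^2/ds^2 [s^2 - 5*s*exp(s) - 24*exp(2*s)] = -5*s*exp(s) - 96*exp(2*s) - 10*exp(s) + 2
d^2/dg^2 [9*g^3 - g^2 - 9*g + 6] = 54*g - 2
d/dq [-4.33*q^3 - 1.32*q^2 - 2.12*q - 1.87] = -12.99*q^2 - 2.64*q - 2.12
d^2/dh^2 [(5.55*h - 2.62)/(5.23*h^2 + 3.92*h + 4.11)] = ((5.55*h - 2.62)*(10.46*h + 3.92)*(20.92*h + 7.84) - (174.159*h + 16.1068)*(5.23*h^2 + 3.92*h + 4.11))/(5.23*h^2 + 3.92*h + 4.11)^3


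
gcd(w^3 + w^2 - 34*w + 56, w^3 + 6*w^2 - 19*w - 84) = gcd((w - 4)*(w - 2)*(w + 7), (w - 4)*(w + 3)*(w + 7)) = w^2 + 3*w - 28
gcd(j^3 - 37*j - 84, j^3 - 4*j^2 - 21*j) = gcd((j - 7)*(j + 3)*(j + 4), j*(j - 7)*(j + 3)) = j^2 - 4*j - 21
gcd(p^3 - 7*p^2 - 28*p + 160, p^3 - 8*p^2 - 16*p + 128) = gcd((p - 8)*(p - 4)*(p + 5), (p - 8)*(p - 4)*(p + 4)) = p^2 - 12*p + 32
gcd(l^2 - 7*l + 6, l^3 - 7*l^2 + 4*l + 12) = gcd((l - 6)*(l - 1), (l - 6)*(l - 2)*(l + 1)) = l - 6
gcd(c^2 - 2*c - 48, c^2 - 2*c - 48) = c^2 - 2*c - 48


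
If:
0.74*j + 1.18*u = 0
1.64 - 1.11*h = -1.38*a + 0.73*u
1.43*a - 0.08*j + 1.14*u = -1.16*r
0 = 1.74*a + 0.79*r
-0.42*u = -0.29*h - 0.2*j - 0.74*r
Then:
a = 0.20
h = 1.61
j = -0.29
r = -0.45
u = 0.18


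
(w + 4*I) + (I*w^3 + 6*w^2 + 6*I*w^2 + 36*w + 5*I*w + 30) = I*w^3 + 6*w^2 + 6*I*w^2 + 37*w + 5*I*w + 30 + 4*I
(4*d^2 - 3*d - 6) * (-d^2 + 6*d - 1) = -4*d^4 + 27*d^3 - 16*d^2 - 33*d + 6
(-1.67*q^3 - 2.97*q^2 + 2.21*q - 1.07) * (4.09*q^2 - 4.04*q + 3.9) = -6.8303*q^5 - 5.4005*q^4 + 14.5247*q^3 - 24.8877*q^2 + 12.9418*q - 4.173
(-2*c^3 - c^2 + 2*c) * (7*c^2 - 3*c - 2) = -14*c^5 - c^4 + 21*c^3 - 4*c^2 - 4*c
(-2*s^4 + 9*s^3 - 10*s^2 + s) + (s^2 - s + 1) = -2*s^4 + 9*s^3 - 9*s^2 + 1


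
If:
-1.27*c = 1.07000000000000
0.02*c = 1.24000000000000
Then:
No Solution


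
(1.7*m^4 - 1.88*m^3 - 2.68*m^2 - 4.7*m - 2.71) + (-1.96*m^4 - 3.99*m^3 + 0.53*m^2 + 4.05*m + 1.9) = -0.26*m^4 - 5.87*m^3 - 2.15*m^2 - 0.65*m - 0.81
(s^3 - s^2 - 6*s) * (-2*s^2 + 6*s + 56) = -2*s^5 + 8*s^4 + 62*s^3 - 92*s^2 - 336*s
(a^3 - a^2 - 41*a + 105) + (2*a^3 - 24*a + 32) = 3*a^3 - a^2 - 65*a + 137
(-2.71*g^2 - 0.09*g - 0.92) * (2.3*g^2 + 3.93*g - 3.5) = -6.233*g^4 - 10.8573*g^3 + 7.0153*g^2 - 3.3006*g + 3.22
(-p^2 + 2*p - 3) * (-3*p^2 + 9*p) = 3*p^4 - 15*p^3 + 27*p^2 - 27*p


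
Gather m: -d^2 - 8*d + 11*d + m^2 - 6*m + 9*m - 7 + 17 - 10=-d^2 + 3*d + m^2 + 3*m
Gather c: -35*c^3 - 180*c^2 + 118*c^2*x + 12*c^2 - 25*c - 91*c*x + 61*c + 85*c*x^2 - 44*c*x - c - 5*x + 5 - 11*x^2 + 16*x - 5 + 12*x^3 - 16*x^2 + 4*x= -35*c^3 + c^2*(118*x - 168) + c*(85*x^2 - 135*x + 35) + 12*x^3 - 27*x^2 + 15*x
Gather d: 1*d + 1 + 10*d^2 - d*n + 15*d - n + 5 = 10*d^2 + d*(16 - n) - n + 6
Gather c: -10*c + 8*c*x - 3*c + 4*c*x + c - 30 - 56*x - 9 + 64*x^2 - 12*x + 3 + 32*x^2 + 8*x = c*(12*x - 12) + 96*x^2 - 60*x - 36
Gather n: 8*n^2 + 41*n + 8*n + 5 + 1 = 8*n^2 + 49*n + 6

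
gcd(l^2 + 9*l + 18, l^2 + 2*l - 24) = l + 6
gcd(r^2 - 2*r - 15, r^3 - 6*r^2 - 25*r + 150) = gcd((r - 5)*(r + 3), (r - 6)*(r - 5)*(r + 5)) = r - 5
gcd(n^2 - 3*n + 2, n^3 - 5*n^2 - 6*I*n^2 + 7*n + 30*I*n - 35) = 1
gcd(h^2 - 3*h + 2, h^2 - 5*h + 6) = h - 2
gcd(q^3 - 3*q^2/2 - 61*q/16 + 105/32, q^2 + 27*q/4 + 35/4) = q + 7/4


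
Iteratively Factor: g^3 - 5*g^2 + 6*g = (g)*(g^2 - 5*g + 6) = g*(g - 3)*(g - 2)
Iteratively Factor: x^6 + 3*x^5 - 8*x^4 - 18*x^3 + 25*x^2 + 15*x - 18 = (x + 1)*(x^5 + 2*x^4 - 10*x^3 - 8*x^2 + 33*x - 18) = (x - 1)*(x + 1)*(x^4 + 3*x^3 - 7*x^2 - 15*x + 18) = (x - 1)*(x + 1)*(x + 3)*(x^3 - 7*x + 6) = (x - 2)*(x - 1)*(x + 1)*(x + 3)*(x^2 + 2*x - 3) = (x - 2)*(x - 1)^2*(x + 1)*(x + 3)*(x + 3)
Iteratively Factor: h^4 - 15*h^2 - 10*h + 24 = (h + 3)*(h^3 - 3*h^2 - 6*h + 8) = (h - 4)*(h + 3)*(h^2 + h - 2) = (h - 4)*(h - 1)*(h + 3)*(h + 2)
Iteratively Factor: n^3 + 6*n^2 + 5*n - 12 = (n - 1)*(n^2 + 7*n + 12) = (n - 1)*(n + 3)*(n + 4)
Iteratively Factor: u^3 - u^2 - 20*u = (u + 4)*(u^2 - 5*u) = u*(u + 4)*(u - 5)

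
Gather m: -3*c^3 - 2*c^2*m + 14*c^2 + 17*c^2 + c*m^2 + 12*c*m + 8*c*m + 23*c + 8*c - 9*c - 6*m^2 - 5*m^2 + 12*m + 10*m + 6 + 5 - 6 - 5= -3*c^3 + 31*c^2 + 22*c + m^2*(c - 11) + m*(-2*c^2 + 20*c + 22)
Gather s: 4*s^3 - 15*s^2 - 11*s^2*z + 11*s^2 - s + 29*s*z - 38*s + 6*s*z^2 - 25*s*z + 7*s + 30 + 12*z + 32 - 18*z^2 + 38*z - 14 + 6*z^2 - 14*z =4*s^3 + s^2*(-11*z - 4) + s*(6*z^2 + 4*z - 32) - 12*z^2 + 36*z + 48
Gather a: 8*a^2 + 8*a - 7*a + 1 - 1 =8*a^2 + a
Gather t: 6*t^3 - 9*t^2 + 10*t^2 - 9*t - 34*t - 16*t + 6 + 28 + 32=6*t^3 + t^2 - 59*t + 66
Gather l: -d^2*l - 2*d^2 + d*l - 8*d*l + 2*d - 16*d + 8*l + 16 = -2*d^2 - 14*d + l*(-d^2 - 7*d + 8) + 16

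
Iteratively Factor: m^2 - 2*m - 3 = (m - 3)*(m + 1)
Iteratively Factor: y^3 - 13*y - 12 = (y + 3)*(y^2 - 3*y - 4) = (y + 1)*(y + 3)*(y - 4)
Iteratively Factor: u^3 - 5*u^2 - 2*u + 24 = (u - 4)*(u^2 - u - 6) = (u - 4)*(u - 3)*(u + 2)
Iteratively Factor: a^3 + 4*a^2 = (a + 4)*(a^2) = a*(a + 4)*(a)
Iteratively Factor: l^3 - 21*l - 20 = (l + 1)*(l^2 - l - 20) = (l + 1)*(l + 4)*(l - 5)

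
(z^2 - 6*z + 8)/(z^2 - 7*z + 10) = (z - 4)/(z - 5)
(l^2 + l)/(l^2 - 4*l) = (l + 1)/(l - 4)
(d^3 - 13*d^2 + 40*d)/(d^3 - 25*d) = (d - 8)/(d + 5)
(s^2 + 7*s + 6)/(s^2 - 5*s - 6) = (s + 6)/(s - 6)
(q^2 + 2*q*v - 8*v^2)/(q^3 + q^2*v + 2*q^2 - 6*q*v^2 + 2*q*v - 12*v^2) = (q + 4*v)/(q^2 + 3*q*v + 2*q + 6*v)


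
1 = 1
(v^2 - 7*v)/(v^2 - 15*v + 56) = v/(v - 8)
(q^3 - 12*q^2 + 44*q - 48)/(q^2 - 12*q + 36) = (q^2 - 6*q + 8)/(q - 6)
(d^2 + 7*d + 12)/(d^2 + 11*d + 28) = (d + 3)/(d + 7)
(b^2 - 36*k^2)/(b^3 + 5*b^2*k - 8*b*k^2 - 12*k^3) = (b - 6*k)/(b^2 - b*k - 2*k^2)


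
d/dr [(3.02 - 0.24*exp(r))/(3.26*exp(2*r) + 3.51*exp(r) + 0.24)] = (0.7824*exp(2*r) - 19.6904*exp(r) - 10.6578)*exp(r)/(10.6276*exp(4*r) + 22.8852*exp(3*r) + 13.8849*exp(2*r) + 1.6848*exp(r) + 0.0576)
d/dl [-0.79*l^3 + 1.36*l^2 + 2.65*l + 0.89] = -2.37*l^2 + 2.72*l + 2.65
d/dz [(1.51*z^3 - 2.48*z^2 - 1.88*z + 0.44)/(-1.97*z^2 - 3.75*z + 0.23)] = (-2.9747*z^4 - 11.325*z^3 + 6.6383*z^2 + 0.5928*z + 1.2176)/(3.8809*z^4 + 14.775*z^3 + 13.1563*z^2 - 1.725*z + 0.0529)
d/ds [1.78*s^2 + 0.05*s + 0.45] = 3.56*s + 0.05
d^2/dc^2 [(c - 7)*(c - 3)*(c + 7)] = 6*c - 6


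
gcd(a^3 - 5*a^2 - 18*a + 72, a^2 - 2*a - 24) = a^2 - 2*a - 24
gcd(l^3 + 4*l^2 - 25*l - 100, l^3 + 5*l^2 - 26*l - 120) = l^2 - l - 20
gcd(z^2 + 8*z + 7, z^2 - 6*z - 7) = z + 1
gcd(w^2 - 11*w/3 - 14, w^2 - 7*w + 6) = w - 6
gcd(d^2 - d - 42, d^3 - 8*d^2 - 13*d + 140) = d - 7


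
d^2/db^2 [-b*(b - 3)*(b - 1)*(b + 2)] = -12*b^2 + 12*b + 10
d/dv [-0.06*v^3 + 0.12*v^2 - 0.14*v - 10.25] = -0.18*v^2 + 0.24*v - 0.14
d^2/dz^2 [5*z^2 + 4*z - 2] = 10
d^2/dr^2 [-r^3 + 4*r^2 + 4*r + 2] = 8 - 6*r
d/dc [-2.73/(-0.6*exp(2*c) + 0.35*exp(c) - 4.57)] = (0.9555 - 3.276*exp(c))*exp(c)/(0.6*exp(2*c) - 0.35*exp(c) + 4.57)^2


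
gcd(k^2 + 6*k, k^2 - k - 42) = k + 6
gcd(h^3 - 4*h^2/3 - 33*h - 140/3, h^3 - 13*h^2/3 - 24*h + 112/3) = h^2 - 3*h - 28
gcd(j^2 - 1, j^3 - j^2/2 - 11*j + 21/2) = j - 1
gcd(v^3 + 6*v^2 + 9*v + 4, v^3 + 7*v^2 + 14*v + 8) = v^2 + 5*v + 4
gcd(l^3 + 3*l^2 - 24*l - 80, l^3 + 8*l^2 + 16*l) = l^2 + 8*l + 16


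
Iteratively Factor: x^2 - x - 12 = (x - 4)*(x + 3)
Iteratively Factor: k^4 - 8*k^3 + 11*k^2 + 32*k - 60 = (k - 3)*(k^3 - 5*k^2 - 4*k + 20) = (k - 3)*(k - 2)*(k^2 - 3*k - 10) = (k - 5)*(k - 3)*(k - 2)*(k + 2)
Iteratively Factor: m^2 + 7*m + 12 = (m + 4)*(m + 3)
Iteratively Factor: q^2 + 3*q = (q)*(q + 3)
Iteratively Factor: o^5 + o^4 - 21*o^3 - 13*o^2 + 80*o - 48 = (o + 3)*(o^4 - 2*o^3 - 15*o^2 + 32*o - 16) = (o + 3)*(o + 4)*(o^3 - 6*o^2 + 9*o - 4) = (o - 1)*(o + 3)*(o + 4)*(o^2 - 5*o + 4) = (o - 4)*(o - 1)*(o + 3)*(o + 4)*(o - 1)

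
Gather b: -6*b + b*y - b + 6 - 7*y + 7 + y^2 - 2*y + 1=b*(y - 7) + y^2 - 9*y + 14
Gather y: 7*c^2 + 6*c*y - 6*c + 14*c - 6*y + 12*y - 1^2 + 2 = 7*c^2 + 8*c + y*(6*c + 6) + 1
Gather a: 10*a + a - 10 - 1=11*a - 11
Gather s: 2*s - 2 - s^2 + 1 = -s^2 + 2*s - 1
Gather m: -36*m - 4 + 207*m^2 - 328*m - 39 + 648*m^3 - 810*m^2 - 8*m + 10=648*m^3 - 603*m^2 - 372*m - 33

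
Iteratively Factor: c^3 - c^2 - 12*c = (c)*(c^2 - c - 12) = c*(c - 4)*(c + 3)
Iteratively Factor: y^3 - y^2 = (y)*(y^2 - y) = y*(y - 1)*(y)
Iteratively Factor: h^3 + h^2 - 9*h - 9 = (h + 1)*(h^2 - 9) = (h + 1)*(h + 3)*(h - 3)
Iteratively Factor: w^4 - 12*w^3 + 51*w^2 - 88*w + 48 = (w - 4)*(w^3 - 8*w^2 + 19*w - 12) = (w - 4)^2*(w^2 - 4*w + 3) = (w - 4)^2*(w - 3)*(w - 1)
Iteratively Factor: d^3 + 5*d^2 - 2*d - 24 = (d - 2)*(d^2 + 7*d + 12) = (d - 2)*(d + 3)*(d + 4)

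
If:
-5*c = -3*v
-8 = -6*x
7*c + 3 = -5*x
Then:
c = -29/21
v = -145/63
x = 4/3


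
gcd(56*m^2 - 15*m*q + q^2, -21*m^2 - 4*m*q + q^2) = -7*m + q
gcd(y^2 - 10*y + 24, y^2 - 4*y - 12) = y - 6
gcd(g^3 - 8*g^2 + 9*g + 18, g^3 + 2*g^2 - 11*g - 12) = g^2 - 2*g - 3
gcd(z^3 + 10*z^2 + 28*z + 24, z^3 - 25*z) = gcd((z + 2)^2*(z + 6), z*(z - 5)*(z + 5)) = 1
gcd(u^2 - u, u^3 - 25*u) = u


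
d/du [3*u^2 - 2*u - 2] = 6*u - 2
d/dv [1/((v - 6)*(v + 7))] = (-2*v - 1)/(v^4 + 2*v^3 - 83*v^2 - 84*v + 1764)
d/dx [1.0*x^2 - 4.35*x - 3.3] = 2.0*x - 4.35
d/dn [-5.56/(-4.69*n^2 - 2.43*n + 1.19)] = (-52.1528*n - 13.5108)/(4.69*n^2 + 2.43*n - 1.19)^2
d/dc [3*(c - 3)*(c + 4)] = 6*c + 3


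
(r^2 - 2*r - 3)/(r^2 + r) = (r - 3)/r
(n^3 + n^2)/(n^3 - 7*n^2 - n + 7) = n^2/(n^2 - 8*n + 7)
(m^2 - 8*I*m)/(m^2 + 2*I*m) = (m - 8*I)/(m + 2*I)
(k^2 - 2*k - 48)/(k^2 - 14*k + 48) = (k + 6)/(k - 6)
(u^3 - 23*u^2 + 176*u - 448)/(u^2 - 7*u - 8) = (u^2 - 15*u + 56)/(u + 1)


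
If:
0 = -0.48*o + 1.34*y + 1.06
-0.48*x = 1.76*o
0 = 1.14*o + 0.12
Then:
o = -0.11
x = 0.39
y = -0.83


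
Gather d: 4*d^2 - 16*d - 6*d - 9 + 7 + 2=4*d^2 - 22*d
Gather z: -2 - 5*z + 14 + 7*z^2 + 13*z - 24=7*z^2 + 8*z - 12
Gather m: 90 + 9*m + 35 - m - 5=8*m + 120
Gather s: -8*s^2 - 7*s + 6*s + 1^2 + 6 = -8*s^2 - s + 7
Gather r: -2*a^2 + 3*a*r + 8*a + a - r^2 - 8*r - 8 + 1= -2*a^2 + 9*a - r^2 + r*(3*a - 8) - 7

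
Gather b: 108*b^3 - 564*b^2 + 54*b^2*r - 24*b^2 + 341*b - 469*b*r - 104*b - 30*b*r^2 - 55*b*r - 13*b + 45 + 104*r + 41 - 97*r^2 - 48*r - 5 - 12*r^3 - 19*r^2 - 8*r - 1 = 108*b^3 + b^2*(54*r - 588) + b*(-30*r^2 - 524*r + 224) - 12*r^3 - 116*r^2 + 48*r + 80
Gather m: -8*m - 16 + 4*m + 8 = -4*m - 8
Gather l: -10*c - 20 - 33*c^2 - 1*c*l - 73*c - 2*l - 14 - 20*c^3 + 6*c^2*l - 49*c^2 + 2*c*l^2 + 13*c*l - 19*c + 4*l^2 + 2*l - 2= -20*c^3 - 82*c^2 - 102*c + l^2*(2*c + 4) + l*(6*c^2 + 12*c) - 36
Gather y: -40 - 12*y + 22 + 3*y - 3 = -9*y - 21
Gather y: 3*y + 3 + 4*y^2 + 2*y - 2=4*y^2 + 5*y + 1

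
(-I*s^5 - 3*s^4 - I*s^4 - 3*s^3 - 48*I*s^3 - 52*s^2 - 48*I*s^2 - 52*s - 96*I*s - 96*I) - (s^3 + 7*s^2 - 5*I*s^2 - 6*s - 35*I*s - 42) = -I*s^5 - 3*s^4 - I*s^4 - 4*s^3 - 48*I*s^3 - 59*s^2 - 43*I*s^2 - 46*s - 61*I*s + 42 - 96*I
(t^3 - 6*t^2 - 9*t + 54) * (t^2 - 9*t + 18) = t^5 - 15*t^4 + 63*t^3 + 27*t^2 - 648*t + 972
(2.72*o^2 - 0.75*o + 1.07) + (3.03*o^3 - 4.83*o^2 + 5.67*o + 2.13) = 3.03*o^3 - 2.11*o^2 + 4.92*o + 3.2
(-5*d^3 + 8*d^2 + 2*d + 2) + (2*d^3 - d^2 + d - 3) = -3*d^3 + 7*d^2 + 3*d - 1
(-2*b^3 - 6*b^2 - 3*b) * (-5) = 10*b^3 + 30*b^2 + 15*b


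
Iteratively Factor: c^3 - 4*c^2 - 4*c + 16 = (c - 2)*(c^2 - 2*c - 8) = (c - 4)*(c - 2)*(c + 2)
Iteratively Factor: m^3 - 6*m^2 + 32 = (m - 4)*(m^2 - 2*m - 8) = (m - 4)*(m + 2)*(m - 4)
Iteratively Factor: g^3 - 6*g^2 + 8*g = (g - 4)*(g^2 - 2*g) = g*(g - 4)*(g - 2)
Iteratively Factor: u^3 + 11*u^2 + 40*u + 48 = (u + 3)*(u^2 + 8*u + 16) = (u + 3)*(u + 4)*(u + 4)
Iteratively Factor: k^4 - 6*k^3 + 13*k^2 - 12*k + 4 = (k - 1)*(k^3 - 5*k^2 + 8*k - 4) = (k - 2)*(k - 1)*(k^2 - 3*k + 2) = (k - 2)^2*(k - 1)*(k - 1)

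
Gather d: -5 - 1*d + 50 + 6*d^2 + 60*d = 6*d^2 + 59*d + 45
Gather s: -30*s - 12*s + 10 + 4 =14 - 42*s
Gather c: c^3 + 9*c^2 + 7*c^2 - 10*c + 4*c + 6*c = c^3 + 16*c^2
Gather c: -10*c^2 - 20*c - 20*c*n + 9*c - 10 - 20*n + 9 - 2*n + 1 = -10*c^2 + c*(-20*n - 11) - 22*n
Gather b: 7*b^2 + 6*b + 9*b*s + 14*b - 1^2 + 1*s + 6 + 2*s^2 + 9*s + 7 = 7*b^2 + b*(9*s + 20) + 2*s^2 + 10*s + 12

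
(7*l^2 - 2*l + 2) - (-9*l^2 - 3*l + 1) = 16*l^2 + l + 1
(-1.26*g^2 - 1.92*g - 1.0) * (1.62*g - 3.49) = -2.0412*g^3 + 1.287*g^2 + 5.0808*g + 3.49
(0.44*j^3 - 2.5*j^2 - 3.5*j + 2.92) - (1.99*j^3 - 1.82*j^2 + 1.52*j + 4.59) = -1.55*j^3 - 0.68*j^2 - 5.02*j - 1.67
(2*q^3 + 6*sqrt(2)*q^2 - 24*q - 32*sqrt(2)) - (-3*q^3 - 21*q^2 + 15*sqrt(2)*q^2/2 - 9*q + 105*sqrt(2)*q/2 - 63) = 5*q^3 - 3*sqrt(2)*q^2/2 + 21*q^2 - 105*sqrt(2)*q/2 - 15*q - 32*sqrt(2) + 63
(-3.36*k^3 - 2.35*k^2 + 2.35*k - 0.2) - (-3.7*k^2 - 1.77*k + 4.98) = -3.36*k^3 + 1.35*k^2 + 4.12*k - 5.18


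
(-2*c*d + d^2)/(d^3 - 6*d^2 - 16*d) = (2*c - d)/(-d^2 + 6*d + 16)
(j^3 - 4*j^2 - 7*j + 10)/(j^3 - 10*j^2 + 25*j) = (j^2 + j - 2)/(j*(j - 5))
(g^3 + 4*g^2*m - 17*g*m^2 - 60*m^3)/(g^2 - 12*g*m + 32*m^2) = (g^2 + 8*g*m + 15*m^2)/(g - 8*m)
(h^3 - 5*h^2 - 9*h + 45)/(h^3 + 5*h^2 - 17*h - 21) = (h^2 - 2*h - 15)/(h^2 + 8*h + 7)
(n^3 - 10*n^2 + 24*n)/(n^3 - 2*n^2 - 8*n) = (n - 6)/(n + 2)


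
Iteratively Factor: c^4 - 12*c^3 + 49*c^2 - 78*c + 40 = (c - 4)*(c^3 - 8*c^2 + 17*c - 10) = (c - 5)*(c - 4)*(c^2 - 3*c + 2) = (c - 5)*(c - 4)*(c - 1)*(c - 2)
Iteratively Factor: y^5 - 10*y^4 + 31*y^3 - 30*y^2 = (y)*(y^4 - 10*y^3 + 31*y^2 - 30*y) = y*(y - 5)*(y^3 - 5*y^2 + 6*y) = y*(y - 5)*(y - 2)*(y^2 - 3*y) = y^2*(y - 5)*(y - 2)*(y - 3)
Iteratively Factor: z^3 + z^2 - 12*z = (z)*(z^2 + z - 12) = z*(z - 3)*(z + 4)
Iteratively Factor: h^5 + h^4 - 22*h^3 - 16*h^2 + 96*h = (h - 2)*(h^4 + 3*h^3 - 16*h^2 - 48*h) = (h - 2)*(h + 3)*(h^3 - 16*h) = (h - 4)*(h - 2)*(h + 3)*(h^2 + 4*h) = (h - 4)*(h - 2)*(h + 3)*(h + 4)*(h)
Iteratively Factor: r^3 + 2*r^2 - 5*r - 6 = (r - 2)*(r^2 + 4*r + 3) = (r - 2)*(r + 3)*(r + 1)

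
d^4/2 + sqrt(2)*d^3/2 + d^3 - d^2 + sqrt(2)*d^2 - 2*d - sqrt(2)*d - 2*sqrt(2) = (d/2 + sqrt(2)/2)*(d + 2)*(d - sqrt(2))*(d + sqrt(2))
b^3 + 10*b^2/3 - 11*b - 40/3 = (b - 8/3)*(b + 1)*(b + 5)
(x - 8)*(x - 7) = x^2 - 15*x + 56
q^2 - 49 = (q - 7)*(q + 7)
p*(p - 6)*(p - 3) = p^3 - 9*p^2 + 18*p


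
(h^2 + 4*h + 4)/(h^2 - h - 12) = (h^2 + 4*h + 4)/(h^2 - h - 12)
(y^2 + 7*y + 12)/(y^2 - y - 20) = (y + 3)/(y - 5)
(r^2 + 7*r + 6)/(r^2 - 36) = (r + 1)/(r - 6)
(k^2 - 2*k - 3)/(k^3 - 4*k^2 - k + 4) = (k - 3)/(k^2 - 5*k + 4)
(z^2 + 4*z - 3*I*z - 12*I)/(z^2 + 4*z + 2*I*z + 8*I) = (z - 3*I)/(z + 2*I)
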